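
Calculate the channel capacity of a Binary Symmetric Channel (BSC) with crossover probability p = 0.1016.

For BSC with error probability p:
C = 1 - H(p) where H(p) is binary entropy
H(0.1016) = -0.1016 × log₂(0.1016) - 0.8984 × log₂(0.8984)
H(p) = 0.4740
C = 1 - 0.4740 = 0.5260 bits/use


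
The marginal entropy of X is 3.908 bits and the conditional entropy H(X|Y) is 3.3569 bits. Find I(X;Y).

I(X;Y) = H(X) - H(X|Y)
I(X;Y) = 3.908 - 3.3569 = 0.5511 bits


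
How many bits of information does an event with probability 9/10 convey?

Information content I(x) = -log₂(p(x))
I = -log₂(9/10) = -log₂(0.9000)
I = 0.1520 bits


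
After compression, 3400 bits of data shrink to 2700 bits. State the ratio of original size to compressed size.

Compression ratio = Original / Compressed
= 3400 / 2700 = 1.26:1


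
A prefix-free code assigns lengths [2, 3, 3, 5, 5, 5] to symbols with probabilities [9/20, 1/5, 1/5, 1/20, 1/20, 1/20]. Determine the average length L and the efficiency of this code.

Average length L = Σ p_i × l_i = 2.8500 bits
Entropy H = 2.0955 bits
Efficiency η = H/L × 100% = 73.52%


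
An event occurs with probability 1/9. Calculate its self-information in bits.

Information content I(x) = -log₂(p(x))
I = -log₂(1/9) = -log₂(0.1111)
I = 3.1699 bits


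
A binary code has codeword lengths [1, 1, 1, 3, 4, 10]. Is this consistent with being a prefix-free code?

Kraft inequality: Σ 2^(-l_i) ≤ 1 for prefix-free code
Calculating: 2^(-1) + 2^(-1) + 2^(-1) + 2^(-3) + 2^(-4) + 2^(-10)
= 0.5 + 0.5 + 0.5 + 0.125 + 0.0625 + 0.0009765625
= 1.6885
Since 1.6885 > 1, prefix-free code does not exist


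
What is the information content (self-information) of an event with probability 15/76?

Information content I(x) = -log₂(p(x))
I = -log₂(15/76) = -log₂(0.1974)
I = 2.3410 bits


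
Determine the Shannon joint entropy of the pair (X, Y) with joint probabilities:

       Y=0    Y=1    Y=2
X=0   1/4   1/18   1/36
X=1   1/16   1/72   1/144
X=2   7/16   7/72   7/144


H(X,Y) = -Σ p(x,y) log₂ p(x,y)
  p(0,0)=1/4: -0.2500 × log₂(0.2500) = 0.5000
  p(0,1)=1/18: -0.0556 × log₂(0.0556) = 0.2317
  p(0,2)=1/36: -0.0278 × log₂(0.0278) = 0.1436
  p(1,0)=1/16: -0.0625 × log₂(0.0625) = 0.2500
  p(1,1)=1/72: -0.0139 × log₂(0.0139) = 0.0857
  p(1,2)=1/144: -0.0069 × log₂(0.0069) = 0.0498
  p(2,0)=7/16: -0.4375 × log₂(0.4375) = 0.5218
  p(2,1)=7/72: -0.0972 × log₂(0.0972) = 0.3269
  p(2,2)=7/144: -0.0486 × log₂(0.0486) = 0.2121
H(X,Y) = 2.3215 bits


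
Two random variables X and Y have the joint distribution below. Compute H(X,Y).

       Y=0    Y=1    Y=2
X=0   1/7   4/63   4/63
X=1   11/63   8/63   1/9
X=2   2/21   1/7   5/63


H(X,Y) = -Σ p(x,y) log₂ p(x,y)
  p(0,0)=1/7: -0.1429 × log₂(0.1429) = 0.4011
  p(0,1)=4/63: -0.0635 × log₂(0.0635) = 0.2525
  p(0,2)=4/63: -0.0635 × log₂(0.0635) = 0.2525
  p(1,0)=11/63: -0.1746 × log₂(0.1746) = 0.4396
  p(1,1)=8/63: -0.1270 × log₂(0.1270) = 0.3781
  p(1,2)=1/9: -0.1111 × log₂(0.1111) = 0.3522
  p(2,0)=2/21: -0.0952 × log₂(0.0952) = 0.3231
  p(2,1)=1/7: -0.1429 × log₂(0.1429) = 0.4011
  p(2,2)=5/63: -0.0794 × log₂(0.0794) = 0.2901
H(X,Y) = 3.0902 bits


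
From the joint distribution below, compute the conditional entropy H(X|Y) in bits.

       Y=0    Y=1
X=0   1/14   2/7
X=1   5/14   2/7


H(X|Y) = Σ_y p(y) H(X|Y=y)
  p(Y=0) = 3/7, H(X|Y=0) = 0.6500
  p(Y=1) = 4/7, H(X|Y=1) = 1.0000
H(X|Y) = 0.4286×0.6500 + 0.5714×1.0000 = 0.8500 bits


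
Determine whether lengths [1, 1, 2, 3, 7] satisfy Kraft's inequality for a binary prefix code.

Kraft inequality: Σ 2^(-l_i) ≤ 1 for prefix-free code
Calculating: 2^(-1) + 2^(-1) + 2^(-2) + 2^(-3) + 2^(-7)
= 0.5 + 0.5 + 0.25 + 0.125 + 0.0078125
= 1.3828
Since 1.3828 > 1, prefix-free code does not exist


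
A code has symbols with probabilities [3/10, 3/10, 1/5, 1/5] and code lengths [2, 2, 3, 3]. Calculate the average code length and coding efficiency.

Average length L = Σ p_i × l_i = 2.4000 bits
Entropy H = 1.9710 bits
Efficiency η = H/L × 100% = 82.12%


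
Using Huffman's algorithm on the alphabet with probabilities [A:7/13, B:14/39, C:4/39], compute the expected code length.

Huffman tree construction:
Combine smallest probabilities repeatedly
Resulting codes:
  A: 1 (length 1)
  B: 01 (length 2)
  C: 00 (length 2)
Average length = Σ p(s) × length(s) = 1.4615 bits


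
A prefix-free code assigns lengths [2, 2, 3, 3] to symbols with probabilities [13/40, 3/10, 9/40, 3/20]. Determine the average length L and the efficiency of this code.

Average length L = Σ p_i × l_i = 2.3750 bits
Entropy H = 1.9428 bits
Efficiency η = H/L × 100% = 81.80%


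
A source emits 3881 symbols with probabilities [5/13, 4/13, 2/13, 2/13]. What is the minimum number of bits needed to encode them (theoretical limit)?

Entropy H = 1.8843 bits/symbol
Minimum bits = H × n = 1.8843 × 3881
= 7313.02 bits


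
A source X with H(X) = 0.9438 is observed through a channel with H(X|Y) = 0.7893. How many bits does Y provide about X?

I(X;Y) = H(X) - H(X|Y)
I(X;Y) = 0.9438 - 0.7893 = 0.1545 bits


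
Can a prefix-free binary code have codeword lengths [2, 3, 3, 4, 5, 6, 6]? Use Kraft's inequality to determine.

Kraft inequality: Σ 2^(-l_i) ≤ 1 for prefix-free code
Calculating: 2^(-2) + 2^(-3) + 2^(-3) + 2^(-4) + 2^(-5) + 2^(-6) + 2^(-6)
= 0.25 + 0.125 + 0.125 + 0.0625 + 0.03125 + 0.015625 + 0.015625
= 0.6250
Since 0.6250 ≤ 1, prefix-free code exists


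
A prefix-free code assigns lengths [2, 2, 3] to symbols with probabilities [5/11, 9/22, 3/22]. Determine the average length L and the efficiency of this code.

Average length L = Σ p_i × l_i = 2.1364 bits
Entropy H = 1.4365 bits
Efficiency η = H/L × 100% = 67.24%


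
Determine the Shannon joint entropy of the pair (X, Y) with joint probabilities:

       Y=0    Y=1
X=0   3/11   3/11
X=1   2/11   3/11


H(X,Y) = -Σ p(x,y) log₂ p(x,y)
  p(0,0)=3/11: -0.2727 × log₂(0.2727) = 0.5112
  p(0,1)=3/11: -0.2727 × log₂(0.2727) = 0.5112
  p(1,0)=2/11: -0.1818 × log₂(0.1818) = 0.4472
  p(1,1)=3/11: -0.2727 × log₂(0.2727) = 0.5112
H(X,Y) = 1.9808 bits


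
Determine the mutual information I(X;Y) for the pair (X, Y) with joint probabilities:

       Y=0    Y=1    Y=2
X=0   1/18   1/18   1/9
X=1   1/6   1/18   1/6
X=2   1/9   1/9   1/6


H(X) = 1.5420, H(Y) = 1.5305, H(X,Y) = 3.0441
I(X;Y) = H(X) + H(Y) - H(X,Y) = 0.0284 bits


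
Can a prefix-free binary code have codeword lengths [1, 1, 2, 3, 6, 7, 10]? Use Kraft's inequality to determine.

Kraft inequality: Σ 2^(-l_i) ≤ 1 for prefix-free code
Calculating: 2^(-1) + 2^(-1) + 2^(-2) + 2^(-3) + 2^(-6) + 2^(-7) + 2^(-10)
= 0.5 + 0.5 + 0.25 + 0.125 + 0.015625 + 0.0078125 + 0.0009765625
= 1.3994
Since 1.3994 > 1, prefix-free code does not exist


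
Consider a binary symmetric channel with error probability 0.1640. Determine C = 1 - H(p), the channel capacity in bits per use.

For BSC with error probability p:
C = 1 - H(p) where H(p) is binary entropy
H(0.1640) = -0.1640 × log₂(0.1640) - 0.8360 × log₂(0.8360)
H(p) = 0.6438
C = 1 - 0.6438 = 0.3562 bits/use


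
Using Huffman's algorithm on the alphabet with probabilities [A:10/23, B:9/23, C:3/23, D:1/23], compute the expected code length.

Huffman tree construction:
Combine smallest probabilities repeatedly
Resulting codes:
  A: 0 (length 1)
  B: 11 (length 2)
  C: 101 (length 3)
  D: 100 (length 3)
Average length = Σ p(s) × length(s) = 1.7391 bits


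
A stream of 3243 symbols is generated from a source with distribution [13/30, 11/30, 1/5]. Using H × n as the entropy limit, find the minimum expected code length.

Entropy H = 1.5179 bits/symbol
Minimum bits = H × n = 1.5179 × 3243
= 4922.60 bits


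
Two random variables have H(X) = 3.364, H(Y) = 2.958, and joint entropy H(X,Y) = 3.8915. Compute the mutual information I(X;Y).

I(X;Y) = H(X) + H(Y) - H(X,Y)
I(X;Y) = 3.364 + 2.958 - 3.8915 = 2.4305 bits


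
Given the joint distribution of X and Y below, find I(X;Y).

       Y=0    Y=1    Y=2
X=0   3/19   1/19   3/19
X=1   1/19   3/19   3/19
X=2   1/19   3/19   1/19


H(X) = 1.5683, H(Y) = 1.5683, H(X,Y) = 2.9966
I(X;Y) = H(X) + H(Y) - H(X,Y) = 0.1400 bits


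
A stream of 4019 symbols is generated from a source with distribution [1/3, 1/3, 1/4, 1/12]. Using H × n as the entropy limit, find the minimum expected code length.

Entropy H = 1.8554 bits/symbol
Minimum bits = H × n = 1.8554 × 4019
= 7456.81 bits


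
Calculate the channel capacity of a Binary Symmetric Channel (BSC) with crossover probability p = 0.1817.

For BSC with error probability p:
C = 1 - H(p) where H(p) is binary entropy
H(0.1817) = -0.1817 × log₂(0.1817) - 0.8183 × log₂(0.8183)
H(p) = 0.6838
C = 1 - 0.6838 = 0.3162 bits/use


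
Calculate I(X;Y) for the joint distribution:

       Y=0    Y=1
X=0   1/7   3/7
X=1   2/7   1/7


H(X) = 0.9852, H(Y) = 0.9852, H(X,Y) = 1.8424
I(X;Y) = H(X) + H(Y) - H(X,Y) = 0.1281 bits


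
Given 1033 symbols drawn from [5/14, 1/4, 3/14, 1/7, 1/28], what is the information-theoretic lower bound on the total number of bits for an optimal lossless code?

Entropy H = 2.0795 bits/symbol
Minimum bits = H × n = 2.0795 × 1033
= 2148.10 bits


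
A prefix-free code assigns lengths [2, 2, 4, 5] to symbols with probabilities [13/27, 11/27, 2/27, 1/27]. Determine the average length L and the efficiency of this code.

Average length L = Σ p_i × l_i = 2.2593 bits
Entropy H = 1.4897 bits
Efficiency η = H/L × 100% = 65.94%


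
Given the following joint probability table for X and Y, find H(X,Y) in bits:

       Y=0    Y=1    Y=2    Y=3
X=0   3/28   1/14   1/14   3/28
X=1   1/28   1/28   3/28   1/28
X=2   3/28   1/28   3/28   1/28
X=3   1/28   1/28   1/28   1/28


H(X,Y) = -Σ p(x,y) log₂ p(x,y)
  p(0,0)=3/28: -0.1071 × log₂(0.1071) = 0.3453
  p(0,1)=1/14: -0.0714 × log₂(0.0714) = 0.2720
  p(0,2)=1/14: -0.0714 × log₂(0.0714) = 0.2720
  p(0,3)=3/28: -0.1071 × log₂(0.1071) = 0.3453
  p(1,0)=1/28: -0.0357 × log₂(0.0357) = 0.1717
  p(1,1)=1/28: -0.0357 × log₂(0.0357) = 0.1717
  p(1,2)=3/28: -0.1071 × log₂(0.1071) = 0.3453
  p(1,3)=1/28: -0.0357 × log₂(0.0357) = 0.1717
  p(2,0)=3/28: -0.1071 × log₂(0.1071) = 0.3453
  p(2,1)=1/28: -0.0357 × log₂(0.0357) = 0.1717
  p(2,2)=3/28: -0.1071 × log₂(0.1071) = 0.3453
  p(2,3)=1/28: -0.0357 × log₂(0.0357) = 0.1717
  p(3,0)=1/28: -0.0357 × log₂(0.0357) = 0.1717
  p(3,1)=1/28: -0.0357 × log₂(0.0357) = 0.1717
  p(3,2)=1/28: -0.0357 × log₂(0.0357) = 0.1717
  p(3,3)=1/28: -0.0357 × log₂(0.0357) = 0.1717
H(X,Y) = 3.8154 bits


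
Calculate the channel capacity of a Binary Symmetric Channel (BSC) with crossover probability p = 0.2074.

For BSC with error probability p:
C = 1 - H(p) where H(p) is binary entropy
H(0.2074) = -0.2074 × log₂(0.2074) - 0.7926 × log₂(0.7926)
H(p) = 0.7365
C = 1 - 0.7365 = 0.2635 bits/use


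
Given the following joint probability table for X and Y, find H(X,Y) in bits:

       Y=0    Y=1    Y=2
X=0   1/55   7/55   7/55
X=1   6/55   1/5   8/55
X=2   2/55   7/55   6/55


H(X,Y) = -Σ p(x,y) log₂ p(x,y)
  p(0,0)=1/55: -0.0182 × log₂(0.0182) = 0.1051
  p(0,1)=7/55: -0.1273 × log₂(0.1273) = 0.3785
  p(0,2)=7/55: -0.1273 × log₂(0.1273) = 0.3785
  p(1,0)=6/55: -0.1091 × log₂(0.1091) = 0.3487
  p(1,1)=1/5: -0.2000 × log₂(0.2000) = 0.4644
  p(1,2)=8/55: -0.1455 × log₂(0.1455) = 0.4046
  p(2,0)=2/55: -0.0364 × log₂(0.0364) = 0.1739
  p(2,1)=7/55: -0.1273 × log₂(0.1273) = 0.3785
  p(2,2)=6/55: -0.1091 × log₂(0.1091) = 0.3487
H(X,Y) = 2.9809 bits


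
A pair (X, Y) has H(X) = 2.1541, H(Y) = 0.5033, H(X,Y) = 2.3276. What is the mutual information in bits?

I(X;Y) = H(X) + H(Y) - H(X,Y)
I(X;Y) = 2.1541 + 0.5033 - 2.3276 = 0.3298 bits


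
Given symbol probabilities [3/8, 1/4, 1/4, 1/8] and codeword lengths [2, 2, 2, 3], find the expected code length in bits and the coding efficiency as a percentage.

Average length L = Σ p_i × l_i = 2.1250 bits
Entropy H = 1.9056 bits
Efficiency η = H/L × 100% = 89.68%


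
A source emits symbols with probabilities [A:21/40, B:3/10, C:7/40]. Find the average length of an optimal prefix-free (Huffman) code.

Huffman tree construction:
Combine smallest probabilities repeatedly
Resulting codes:
  A: 1 (length 1)
  B: 01 (length 2)
  C: 00 (length 2)
Average length = Σ p(s) × length(s) = 1.4750 bits


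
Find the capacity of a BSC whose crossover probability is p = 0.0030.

For BSC with error probability p:
C = 1 - H(p) where H(p) is binary entropy
H(0.0030) = -0.0030 × log₂(0.0030) - 0.9970 × log₂(0.9970)
H(p) = 0.0295
C = 1 - 0.0295 = 0.9705 bits/use


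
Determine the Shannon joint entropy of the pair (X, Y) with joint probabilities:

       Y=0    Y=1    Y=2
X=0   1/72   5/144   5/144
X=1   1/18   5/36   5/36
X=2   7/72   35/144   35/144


H(X,Y) = -Σ p(x,y) log₂ p(x,y)
  p(0,0)=1/72: -0.0139 × log₂(0.0139) = 0.0857
  p(0,1)=5/144: -0.0347 × log₂(0.0347) = 0.1683
  p(0,2)=5/144: -0.0347 × log₂(0.0347) = 0.1683
  p(1,0)=1/18: -0.0556 × log₂(0.0556) = 0.2317
  p(1,1)=5/36: -0.1389 × log₂(0.1389) = 0.3956
  p(1,2)=5/36: -0.1389 × log₂(0.1389) = 0.3956
  p(2,0)=7/72: -0.0972 × log₂(0.0972) = 0.3269
  p(2,1)=35/144: -0.2431 × log₂(0.2431) = 0.4960
  p(2,2)=35/144: -0.2431 × log₂(0.2431) = 0.4960
H(X,Y) = 2.7640 bits


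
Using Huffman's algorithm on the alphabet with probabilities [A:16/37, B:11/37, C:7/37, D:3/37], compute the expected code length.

Huffman tree construction:
Combine smallest probabilities repeatedly
Resulting codes:
  A: 0 (length 1)
  B: 11 (length 2)
  C: 101 (length 3)
  D: 100 (length 3)
Average length = Σ p(s) × length(s) = 1.8378 bits


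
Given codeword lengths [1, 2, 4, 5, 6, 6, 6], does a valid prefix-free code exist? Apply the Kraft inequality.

Kraft inequality: Σ 2^(-l_i) ≤ 1 for prefix-free code
Calculating: 2^(-1) + 2^(-2) + 2^(-4) + 2^(-5) + 2^(-6) + 2^(-6) + 2^(-6)
= 0.5 + 0.25 + 0.0625 + 0.03125 + 0.015625 + 0.015625 + 0.015625
= 0.8906
Since 0.8906 ≤ 1, prefix-free code exists


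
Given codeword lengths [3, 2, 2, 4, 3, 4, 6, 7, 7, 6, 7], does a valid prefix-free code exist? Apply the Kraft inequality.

Kraft inequality: Σ 2^(-l_i) ≤ 1 for prefix-free code
Calculating: 2^(-3) + 2^(-2) + 2^(-2) + 2^(-4) + 2^(-3) + 2^(-4) + 2^(-6) + 2^(-7) + 2^(-7) + 2^(-6) + 2^(-7)
= 0.125 + 0.25 + 0.25 + 0.0625 + 0.125 + 0.0625 + 0.015625 + 0.0078125 + 0.0078125 + 0.015625 + 0.0078125
= 0.9297
Since 0.9297 ≤ 1, prefix-free code exists


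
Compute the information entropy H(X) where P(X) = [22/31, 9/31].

H(X) = -Σ p(x) log₂ p(x)
  -22/31 × log₂(22/31) = 0.3511
  -9/31 × log₂(9/31) = 0.5180
H(X) = 0.8691 bits


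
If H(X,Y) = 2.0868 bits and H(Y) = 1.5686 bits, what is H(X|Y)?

Chain rule: H(X,Y) = H(X|Y) + H(Y)
H(X|Y) = H(X,Y) - H(Y) = 2.0868 - 1.5686 = 0.5182 bits


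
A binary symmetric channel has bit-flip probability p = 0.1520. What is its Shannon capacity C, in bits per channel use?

For BSC with error probability p:
C = 1 - H(p) where H(p) is binary entropy
H(0.1520) = -0.1520 × log₂(0.1520) - 0.8480 × log₂(0.8480)
H(p) = 0.6148
C = 1 - 0.6148 = 0.3852 bits/use


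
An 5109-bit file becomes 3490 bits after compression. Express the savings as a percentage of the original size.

Space savings = (1 - Compressed/Original) × 100%
= (1 - 3490/5109) × 100%
= 31.69%


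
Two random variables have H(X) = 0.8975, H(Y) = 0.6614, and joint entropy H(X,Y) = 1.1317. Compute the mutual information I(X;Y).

I(X;Y) = H(X) + H(Y) - H(X,Y)
I(X;Y) = 0.8975 + 0.6614 - 1.1317 = 0.4272 bits


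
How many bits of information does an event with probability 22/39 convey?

Information content I(x) = -log₂(p(x))
I = -log₂(22/39) = -log₂(0.5641)
I = 0.8260 bits


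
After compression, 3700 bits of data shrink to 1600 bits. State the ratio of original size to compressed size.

Compression ratio = Original / Compressed
= 3700 / 1600 = 2.31:1


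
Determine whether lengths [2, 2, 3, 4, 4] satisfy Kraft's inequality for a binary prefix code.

Kraft inequality: Σ 2^(-l_i) ≤ 1 for prefix-free code
Calculating: 2^(-2) + 2^(-2) + 2^(-3) + 2^(-4) + 2^(-4)
= 0.25 + 0.25 + 0.125 + 0.0625 + 0.0625
= 0.7500
Since 0.7500 ≤ 1, prefix-free code exists


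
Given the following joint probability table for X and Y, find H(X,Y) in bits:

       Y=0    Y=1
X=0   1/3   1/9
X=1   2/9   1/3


H(X,Y) = -Σ p(x,y) log₂ p(x,y)
  p(0,0)=1/3: -0.3333 × log₂(0.3333) = 0.5283
  p(0,1)=1/9: -0.1111 × log₂(0.1111) = 0.3522
  p(1,0)=2/9: -0.2222 × log₂(0.2222) = 0.4822
  p(1,1)=1/3: -0.3333 × log₂(0.3333) = 0.5283
H(X,Y) = 1.8911 bits


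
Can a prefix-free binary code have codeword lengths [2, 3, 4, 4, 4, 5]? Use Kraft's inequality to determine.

Kraft inequality: Σ 2^(-l_i) ≤ 1 for prefix-free code
Calculating: 2^(-2) + 2^(-3) + 2^(-4) + 2^(-4) + 2^(-4) + 2^(-5)
= 0.25 + 0.125 + 0.0625 + 0.0625 + 0.0625 + 0.03125
= 0.5938
Since 0.5938 ≤ 1, prefix-free code exists


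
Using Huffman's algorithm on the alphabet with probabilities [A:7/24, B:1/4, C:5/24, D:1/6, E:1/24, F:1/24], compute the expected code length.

Huffman tree construction:
Combine smallest probabilities repeatedly
Resulting codes:
  A: 11 (length 2)
  B: 01 (length 2)
  C: 00 (length 2)
  D: 101 (length 3)
  E: 1000 (length 4)
  F: 1001 (length 4)
Average length = Σ p(s) × length(s) = 2.3333 bits


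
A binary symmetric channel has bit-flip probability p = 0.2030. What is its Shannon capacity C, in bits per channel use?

For BSC with error probability p:
C = 1 - H(p) where H(p) is binary entropy
H(0.2030) = -0.2030 × log₂(0.2030) - 0.7970 × log₂(0.7970)
H(p) = 0.7279
C = 1 - 0.7279 = 0.2721 bits/use


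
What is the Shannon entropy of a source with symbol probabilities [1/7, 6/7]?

H(X) = -Σ p(x) log₂ p(x)
  -1/7 × log₂(1/7) = 0.4011
  -6/7 × log₂(6/7) = 0.1906
H(X) = 0.5917 bits


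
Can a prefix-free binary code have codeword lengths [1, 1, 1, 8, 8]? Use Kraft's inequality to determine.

Kraft inequality: Σ 2^(-l_i) ≤ 1 for prefix-free code
Calculating: 2^(-1) + 2^(-1) + 2^(-1) + 2^(-8) + 2^(-8)
= 0.5 + 0.5 + 0.5 + 0.00390625 + 0.00390625
= 1.5078
Since 1.5078 > 1, prefix-free code does not exist


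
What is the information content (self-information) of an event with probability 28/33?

Information content I(x) = -log₂(p(x))
I = -log₂(28/33) = -log₂(0.8485)
I = 0.2370 bits


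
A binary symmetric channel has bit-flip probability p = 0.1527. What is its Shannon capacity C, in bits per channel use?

For BSC with error probability p:
C = 1 - H(p) where H(p) is binary entropy
H(0.1527) = -0.1527 × log₂(0.1527) - 0.8473 × log₂(0.8473)
H(p) = 0.6166
C = 1 - 0.6166 = 0.3834 bits/use


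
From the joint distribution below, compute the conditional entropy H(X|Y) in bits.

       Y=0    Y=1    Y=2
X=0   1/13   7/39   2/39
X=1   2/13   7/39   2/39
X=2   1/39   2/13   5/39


H(X|Y) = Σ_y p(y) H(X|Y=y)
  p(Y=0) = 10/39, H(X|Y=0) = 1.2955
  p(Y=1) = 20/39, H(X|Y=1) = 1.5813
  p(Y=2) = 3/13, H(X|Y=2) = 1.4355
H(X|Y) = 0.2564×1.2955 + 0.5128×1.5813 + 0.2308×1.4355 = 1.4744 bits


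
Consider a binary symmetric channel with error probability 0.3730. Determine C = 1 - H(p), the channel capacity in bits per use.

For BSC with error probability p:
C = 1 - H(p) where H(p) is binary entropy
H(0.3730) = -0.3730 × log₂(0.3730) - 0.6270 × log₂(0.6270)
H(p) = 0.9529
C = 1 - 0.9529 = 0.0471 bits/use


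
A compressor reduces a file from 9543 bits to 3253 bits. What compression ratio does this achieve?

Compression ratio = Original / Compressed
= 9543 / 3253 = 2.93:1


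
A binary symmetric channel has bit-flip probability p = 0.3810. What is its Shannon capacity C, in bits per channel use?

For BSC with error probability p:
C = 1 - H(p) where H(p) is binary entropy
H(0.3810) = -0.3810 × log₂(0.3810) - 0.6190 × log₂(0.6190)
H(p) = 0.9587
C = 1 - 0.9587 = 0.0413 bits/use


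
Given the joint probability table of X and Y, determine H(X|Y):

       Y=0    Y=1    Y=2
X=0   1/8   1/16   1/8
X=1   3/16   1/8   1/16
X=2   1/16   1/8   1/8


H(X|Y) = Σ_y p(y) H(X|Y=y)
  p(Y=0) = 3/8, H(X|Y=0) = 1.4591
  p(Y=1) = 5/16, H(X|Y=1) = 1.5219
  p(Y=2) = 5/16, H(X|Y=2) = 1.5219
H(X|Y) = 0.3750×1.4591 + 0.3125×1.5219 + 0.3125×1.5219 = 1.4984 bits


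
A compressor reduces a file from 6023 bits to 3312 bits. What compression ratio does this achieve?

Compression ratio = Original / Compressed
= 6023 / 3312 = 1.82:1


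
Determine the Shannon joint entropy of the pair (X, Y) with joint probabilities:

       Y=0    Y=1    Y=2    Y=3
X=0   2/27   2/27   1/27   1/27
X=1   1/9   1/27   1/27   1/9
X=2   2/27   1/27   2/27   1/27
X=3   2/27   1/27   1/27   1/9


H(X,Y) = -Σ p(x,y) log₂ p(x,y)
  p(0,0)=2/27: -0.0741 × log₂(0.0741) = 0.2781
  p(0,1)=2/27: -0.0741 × log₂(0.0741) = 0.2781
  p(0,2)=1/27: -0.0370 × log₂(0.0370) = 0.1761
  p(0,3)=1/27: -0.0370 × log₂(0.0370) = 0.1761
  p(1,0)=1/9: -0.1111 × log₂(0.1111) = 0.3522
  p(1,1)=1/27: -0.0370 × log₂(0.0370) = 0.1761
  p(1,2)=1/27: -0.0370 × log₂(0.0370) = 0.1761
  p(1,3)=1/9: -0.1111 × log₂(0.1111) = 0.3522
  p(2,0)=2/27: -0.0741 × log₂(0.0741) = 0.2781
  p(2,1)=1/27: -0.0370 × log₂(0.0370) = 0.1761
  p(2,2)=2/27: -0.0741 × log₂(0.0741) = 0.2781
  p(2,3)=1/27: -0.0370 × log₂(0.0370) = 0.1761
  p(3,0)=2/27: -0.0741 × log₂(0.0741) = 0.2781
  p(3,1)=1/27: -0.0370 × log₂(0.0370) = 0.1761
  p(3,2)=1/27: -0.0370 × log₂(0.0370) = 0.1761
  p(3,3)=1/9: -0.1111 × log₂(0.1111) = 0.3522
H(X,Y) = 3.8562 bits


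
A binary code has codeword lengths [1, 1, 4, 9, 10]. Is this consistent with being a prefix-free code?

Kraft inequality: Σ 2^(-l_i) ≤ 1 for prefix-free code
Calculating: 2^(-1) + 2^(-1) + 2^(-4) + 2^(-9) + 2^(-10)
= 0.5 + 0.5 + 0.0625 + 0.001953125 + 0.0009765625
= 1.0654
Since 1.0654 > 1, prefix-free code does not exist


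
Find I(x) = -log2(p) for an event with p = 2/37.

Information content I(x) = -log₂(p(x))
I = -log₂(2/37) = -log₂(0.0541)
I = 4.2095 bits


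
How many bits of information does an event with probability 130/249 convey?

Information content I(x) = -log₂(p(x))
I = -log₂(130/249) = -log₂(0.5221)
I = 0.9376 bits


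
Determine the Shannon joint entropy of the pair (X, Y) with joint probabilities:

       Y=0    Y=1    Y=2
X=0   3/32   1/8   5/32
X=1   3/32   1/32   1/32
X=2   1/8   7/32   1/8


H(X,Y) = -Σ p(x,y) log₂ p(x,y)
  p(0,0)=3/32: -0.0938 × log₂(0.0938) = 0.3202
  p(0,1)=1/8: -0.1250 × log₂(0.1250) = 0.3750
  p(0,2)=5/32: -0.1562 × log₂(0.1562) = 0.4184
  p(1,0)=3/32: -0.0938 × log₂(0.0938) = 0.3202
  p(1,1)=1/32: -0.0312 × log₂(0.0312) = 0.1562
  p(1,2)=1/32: -0.0312 × log₂(0.0312) = 0.1562
  p(2,0)=1/8: -0.1250 × log₂(0.1250) = 0.3750
  p(2,1)=7/32: -0.2188 × log₂(0.2188) = 0.4796
  p(2,2)=1/8: -0.1250 × log₂(0.1250) = 0.3750
H(X,Y) = 2.9759 bits


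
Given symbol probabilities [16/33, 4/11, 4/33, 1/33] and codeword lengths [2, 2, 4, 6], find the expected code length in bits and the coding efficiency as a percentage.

Average length L = Σ p_i × l_i = 2.3636 bits
Entropy H = 1.5590 bits
Efficiency η = H/L × 100% = 65.96%


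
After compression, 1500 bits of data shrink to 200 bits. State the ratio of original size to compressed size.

Compression ratio = Original / Compressed
= 1500 / 200 = 7.50:1


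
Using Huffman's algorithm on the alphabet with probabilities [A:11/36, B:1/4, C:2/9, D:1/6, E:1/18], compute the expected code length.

Huffman tree construction:
Combine smallest probabilities repeatedly
Resulting codes:
  A: 11 (length 2)
  B: 10 (length 2)
  C: 00 (length 2)
  D: 011 (length 3)
  E: 010 (length 3)
Average length = Σ p(s) × length(s) = 2.2222 bits


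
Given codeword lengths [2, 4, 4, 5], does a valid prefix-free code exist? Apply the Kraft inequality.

Kraft inequality: Σ 2^(-l_i) ≤ 1 for prefix-free code
Calculating: 2^(-2) + 2^(-4) + 2^(-4) + 2^(-5)
= 0.25 + 0.0625 + 0.0625 + 0.03125
= 0.4062
Since 0.4062 ≤ 1, prefix-free code exists


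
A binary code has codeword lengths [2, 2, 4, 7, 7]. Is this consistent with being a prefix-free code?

Kraft inequality: Σ 2^(-l_i) ≤ 1 for prefix-free code
Calculating: 2^(-2) + 2^(-2) + 2^(-4) + 2^(-7) + 2^(-7)
= 0.25 + 0.25 + 0.0625 + 0.0078125 + 0.0078125
= 0.5781
Since 0.5781 ≤ 1, prefix-free code exists


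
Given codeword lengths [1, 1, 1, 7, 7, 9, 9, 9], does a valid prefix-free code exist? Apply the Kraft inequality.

Kraft inequality: Σ 2^(-l_i) ≤ 1 for prefix-free code
Calculating: 2^(-1) + 2^(-1) + 2^(-1) + 2^(-7) + 2^(-7) + 2^(-9) + 2^(-9) + 2^(-9)
= 0.5 + 0.5 + 0.5 + 0.0078125 + 0.0078125 + 0.001953125 + 0.001953125 + 0.001953125
= 1.5215
Since 1.5215 > 1, prefix-free code does not exist


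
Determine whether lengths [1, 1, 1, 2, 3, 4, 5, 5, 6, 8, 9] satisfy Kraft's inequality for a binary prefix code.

Kraft inequality: Σ 2^(-l_i) ≤ 1 for prefix-free code
Calculating: 2^(-1) + 2^(-1) + 2^(-1) + 2^(-2) + 2^(-3) + 2^(-4) + 2^(-5) + 2^(-5) + 2^(-6) + 2^(-8) + 2^(-9)
= 0.5 + 0.5 + 0.5 + 0.25 + 0.125 + 0.0625 + 0.03125 + 0.03125 + 0.015625 + 0.00390625 + 0.001953125
= 2.0215
Since 2.0215 > 1, prefix-free code does not exist


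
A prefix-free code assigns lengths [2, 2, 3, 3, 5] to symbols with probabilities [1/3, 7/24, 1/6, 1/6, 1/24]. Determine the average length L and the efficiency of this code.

Average length L = Σ p_i × l_i = 2.4583 bits
Entropy H = 2.0995 bits
Efficiency η = H/L × 100% = 85.40%


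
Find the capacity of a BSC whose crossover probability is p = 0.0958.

For BSC with error probability p:
C = 1 - H(p) where H(p) is binary entropy
H(0.0958) = -0.0958 × log₂(0.0958) - 0.9042 × log₂(0.9042)
H(p) = 0.4555
C = 1 - 0.4555 = 0.5445 bits/use


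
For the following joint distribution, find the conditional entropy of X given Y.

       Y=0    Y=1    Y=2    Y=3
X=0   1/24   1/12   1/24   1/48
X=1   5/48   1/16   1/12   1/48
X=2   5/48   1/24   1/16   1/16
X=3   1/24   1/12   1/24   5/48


H(X|Y) = Σ_y p(y) H(X|Y=y)
  p(Y=0) = 7/24, H(X|Y=0) = 1.8631
  p(Y=1) = 13/48, H(X|Y=1) = 1.9501
  p(Y=2) = 11/48, H(X|Y=2) = 1.9363
  p(Y=3) = 5/24, H(X|Y=3) = 1.6855
H(X|Y) = 0.2917×1.8631 + 0.2708×1.9501 + 0.2292×1.9363 + 0.2083×1.6855 = 1.8664 bits


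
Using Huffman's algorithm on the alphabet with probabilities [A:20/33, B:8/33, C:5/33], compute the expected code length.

Huffman tree construction:
Combine smallest probabilities repeatedly
Resulting codes:
  A: 1 (length 1)
  B: 01 (length 2)
  C: 00 (length 2)
Average length = Σ p(s) × length(s) = 1.3939 bits


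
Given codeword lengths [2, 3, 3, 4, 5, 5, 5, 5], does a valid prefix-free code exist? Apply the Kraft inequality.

Kraft inequality: Σ 2^(-l_i) ≤ 1 for prefix-free code
Calculating: 2^(-2) + 2^(-3) + 2^(-3) + 2^(-4) + 2^(-5) + 2^(-5) + 2^(-5) + 2^(-5)
= 0.25 + 0.125 + 0.125 + 0.0625 + 0.03125 + 0.03125 + 0.03125 + 0.03125
= 0.6875
Since 0.6875 ≤ 1, prefix-free code exists


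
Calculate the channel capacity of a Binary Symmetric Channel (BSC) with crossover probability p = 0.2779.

For BSC with error probability p:
C = 1 - H(p) where H(p) is binary entropy
H(0.2779) = -0.2779 × log₂(0.2779) - 0.7221 × log₂(0.7221)
H(p) = 0.8526
C = 1 - 0.8526 = 0.1474 bits/use


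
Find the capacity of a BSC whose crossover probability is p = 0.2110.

For BSC with error probability p:
C = 1 - H(p) where H(p) is binary entropy
H(0.2110) = -0.2110 × log₂(0.2110) - 0.7890 × log₂(0.7890)
H(p) = 0.7434
C = 1 - 0.7434 = 0.2566 bits/use


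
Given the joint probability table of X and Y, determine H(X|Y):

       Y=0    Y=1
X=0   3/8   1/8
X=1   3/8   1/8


H(X|Y) = Σ_y p(y) H(X|Y=y)
  p(Y=0) = 3/4, H(X|Y=0) = 1.0000
  p(Y=1) = 1/4, H(X|Y=1) = 1.0000
H(X|Y) = 0.7500×1.0000 + 0.2500×1.0000 = 1.0000 bits


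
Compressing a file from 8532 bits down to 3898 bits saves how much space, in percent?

Space savings = (1 - Compressed/Original) × 100%
= (1 - 3898/8532) × 100%
= 54.31%


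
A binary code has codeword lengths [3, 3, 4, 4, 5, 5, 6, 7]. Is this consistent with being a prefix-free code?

Kraft inequality: Σ 2^(-l_i) ≤ 1 for prefix-free code
Calculating: 2^(-3) + 2^(-3) + 2^(-4) + 2^(-4) + 2^(-5) + 2^(-5) + 2^(-6) + 2^(-7)
= 0.125 + 0.125 + 0.0625 + 0.0625 + 0.03125 + 0.03125 + 0.015625 + 0.0078125
= 0.4609
Since 0.4609 ≤ 1, prefix-free code exists


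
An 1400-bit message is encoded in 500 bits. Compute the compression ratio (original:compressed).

Compression ratio = Original / Compressed
= 1400 / 500 = 2.80:1


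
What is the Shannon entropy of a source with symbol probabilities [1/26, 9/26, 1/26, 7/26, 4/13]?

H(X) = -Σ p(x) log₂ p(x)
  -1/26 × log₂(1/26) = 0.1808
  -9/26 × log₂(9/26) = 0.5298
  -1/26 × log₂(1/26) = 0.1808
  -7/26 × log₂(7/26) = 0.5097
  -4/13 × log₂(4/13) = 0.5232
H(X) = 1.9243 bits


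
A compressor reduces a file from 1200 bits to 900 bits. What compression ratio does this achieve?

Compression ratio = Original / Compressed
= 1200 / 900 = 1.33:1


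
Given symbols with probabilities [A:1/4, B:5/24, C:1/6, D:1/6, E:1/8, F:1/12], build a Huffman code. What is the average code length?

Huffman tree construction:
Combine smallest probabilities repeatedly
Resulting codes:
  A: 10 (length 2)
  B: 00 (length 2)
  C: 110 (length 3)
  D: 111 (length 3)
  E: 011 (length 3)
  F: 010 (length 3)
Average length = Σ p(s) × length(s) = 2.5417 bits


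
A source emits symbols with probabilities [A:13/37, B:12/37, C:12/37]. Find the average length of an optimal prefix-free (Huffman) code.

Huffman tree construction:
Combine smallest probabilities repeatedly
Resulting codes:
  A: 0 (length 1)
  B: 10 (length 2)
  C: 11 (length 2)
Average length = Σ p(s) × length(s) = 1.6486 bits


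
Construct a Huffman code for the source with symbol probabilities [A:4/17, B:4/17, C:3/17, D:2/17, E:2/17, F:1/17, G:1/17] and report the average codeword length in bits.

Huffman tree construction:
Combine smallest probabilities repeatedly
Resulting codes:
  A: 00 (length 2)
  B: 01 (length 2)
  C: 111 (length 3)
  D: 100 (length 3)
  E: 101 (length 3)
  F: 1100 (length 4)
  G: 1101 (length 4)
Average length = Σ p(s) × length(s) = 2.6471 bits


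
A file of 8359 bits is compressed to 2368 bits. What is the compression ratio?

Compression ratio = Original / Compressed
= 8359 / 2368 = 3.53:1


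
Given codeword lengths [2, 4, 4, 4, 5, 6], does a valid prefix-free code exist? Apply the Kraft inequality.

Kraft inequality: Σ 2^(-l_i) ≤ 1 for prefix-free code
Calculating: 2^(-2) + 2^(-4) + 2^(-4) + 2^(-4) + 2^(-5) + 2^(-6)
= 0.25 + 0.0625 + 0.0625 + 0.0625 + 0.03125 + 0.015625
= 0.4844
Since 0.4844 ≤ 1, prefix-free code exists


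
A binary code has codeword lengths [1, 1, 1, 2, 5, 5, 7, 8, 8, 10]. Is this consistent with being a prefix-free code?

Kraft inequality: Σ 2^(-l_i) ≤ 1 for prefix-free code
Calculating: 2^(-1) + 2^(-1) + 2^(-1) + 2^(-2) + 2^(-5) + 2^(-5) + 2^(-7) + 2^(-8) + 2^(-8) + 2^(-10)
= 0.5 + 0.5 + 0.5 + 0.25 + 0.03125 + 0.03125 + 0.0078125 + 0.00390625 + 0.00390625 + 0.0009765625
= 1.8291
Since 1.8291 > 1, prefix-free code does not exist


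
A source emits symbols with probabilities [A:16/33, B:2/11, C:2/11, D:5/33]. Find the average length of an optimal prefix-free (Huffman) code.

Huffman tree construction:
Combine smallest probabilities repeatedly
Resulting codes:
  A: 0 (length 1)
  B: 111 (length 3)
  C: 10 (length 2)
  D: 110 (length 3)
Average length = Σ p(s) × length(s) = 1.8485 bits


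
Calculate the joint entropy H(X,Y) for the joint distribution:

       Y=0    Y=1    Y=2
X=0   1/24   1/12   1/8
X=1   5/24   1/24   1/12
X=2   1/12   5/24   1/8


H(X,Y) = -Σ p(x,y) log₂ p(x,y)
  p(0,0)=1/24: -0.0417 × log₂(0.0417) = 0.1910
  p(0,1)=1/12: -0.0833 × log₂(0.0833) = 0.2987
  p(0,2)=1/8: -0.1250 × log₂(0.1250) = 0.3750
  p(1,0)=5/24: -0.2083 × log₂(0.2083) = 0.4715
  p(1,1)=1/24: -0.0417 × log₂(0.0417) = 0.1910
  p(1,2)=1/12: -0.0833 × log₂(0.0833) = 0.2987
  p(2,0)=1/12: -0.0833 × log₂(0.0833) = 0.2987
  p(2,1)=5/24: -0.2083 × log₂(0.2083) = 0.4715
  p(2,2)=1/8: -0.1250 × log₂(0.1250) = 0.3750
H(X,Y) = 2.9713 bits


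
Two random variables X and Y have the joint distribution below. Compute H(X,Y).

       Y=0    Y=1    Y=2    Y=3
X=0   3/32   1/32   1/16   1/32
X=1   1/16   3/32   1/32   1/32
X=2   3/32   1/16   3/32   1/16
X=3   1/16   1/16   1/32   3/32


H(X,Y) = -Σ p(x,y) log₂ p(x,y)
  p(0,0)=3/32: -0.0938 × log₂(0.0938) = 0.3202
  p(0,1)=1/32: -0.0312 × log₂(0.0312) = 0.1562
  p(0,2)=1/16: -0.0625 × log₂(0.0625) = 0.2500
  p(0,3)=1/32: -0.0312 × log₂(0.0312) = 0.1562
  p(1,0)=1/16: -0.0625 × log₂(0.0625) = 0.2500
  p(1,1)=3/32: -0.0938 × log₂(0.0938) = 0.3202
  p(1,2)=1/32: -0.0312 × log₂(0.0312) = 0.1562
  p(1,3)=1/32: -0.0312 × log₂(0.0312) = 0.1562
  p(2,0)=3/32: -0.0938 × log₂(0.0938) = 0.3202
  p(2,1)=1/16: -0.0625 × log₂(0.0625) = 0.2500
  p(2,2)=3/32: -0.0938 × log₂(0.0938) = 0.3202
  p(2,3)=1/16: -0.0625 × log₂(0.0625) = 0.2500
  p(3,0)=1/16: -0.0625 × log₂(0.0625) = 0.2500
  p(3,1)=1/16: -0.0625 × log₂(0.0625) = 0.2500
  p(3,2)=1/32: -0.0312 × log₂(0.0312) = 0.1562
  p(3,3)=3/32: -0.0938 × log₂(0.0938) = 0.3202
H(X,Y) = 3.8820 bits


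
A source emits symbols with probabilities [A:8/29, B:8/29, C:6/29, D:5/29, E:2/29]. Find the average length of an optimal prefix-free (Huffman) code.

Huffman tree construction:
Combine smallest probabilities repeatedly
Resulting codes:
  A: 10 (length 2)
  B: 11 (length 2)
  C: 00 (length 2)
  D: 011 (length 3)
  E: 010 (length 3)
Average length = Σ p(s) × length(s) = 2.2414 bits


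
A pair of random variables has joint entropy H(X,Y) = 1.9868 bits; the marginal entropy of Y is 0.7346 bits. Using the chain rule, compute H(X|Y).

Chain rule: H(X,Y) = H(X|Y) + H(Y)
H(X|Y) = H(X,Y) - H(Y) = 1.9868 - 0.7346 = 1.2522 bits


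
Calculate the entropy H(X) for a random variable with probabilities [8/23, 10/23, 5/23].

H(X) = -Σ p(x) log₂ p(x)
  -8/23 × log₂(8/23) = 0.5299
  -10/23 × log₂(10/23) = 0.5224
  -5/23 × log₂(5/23) = 0.4786
H(X) = 1.5310 bits


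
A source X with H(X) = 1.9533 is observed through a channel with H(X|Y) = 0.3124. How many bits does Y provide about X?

I(X;Y) = H(X) - H(X|Y)
I(X;Y) = 1.9533 - 0.3124 = 1.6409 bits


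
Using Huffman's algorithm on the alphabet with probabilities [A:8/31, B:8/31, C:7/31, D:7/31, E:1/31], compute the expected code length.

Huffman tree construction:
Combine smallest probabilities repeatedly
Resulting codes:
  A: 01 (length 2)
  B: 10 (length 2)
  C: 111 (length 3)
  D: 00 (length 2)
  E: 110 (length 3)
Average length = Σ p(s) × length(s) = 2.2581 bits


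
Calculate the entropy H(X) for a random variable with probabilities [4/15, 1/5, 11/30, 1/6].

H(X) = -Σ p(x) log₂ p(x)
  -4/15 × log₂(4/15) = 0.5085
  -1/5 × log₂(1/5) = 0.4644
  -11/30 × log₂(11/30) = 0.5307
  -1/6 × log₂(1/6) = 0.4308
H(X) = 1.9345 bits


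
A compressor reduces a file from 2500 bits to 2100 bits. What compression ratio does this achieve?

Compression ratio = Original / Compressed
= 2500 / 2100 = 1.19:1


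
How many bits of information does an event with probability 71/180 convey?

Information content I(x) = -log₂(p(x))
I = -log₂(71/180) = -log₂(0.3944)
I = 1.3421 bits


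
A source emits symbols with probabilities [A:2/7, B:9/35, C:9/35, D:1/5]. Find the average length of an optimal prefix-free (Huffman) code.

Huffman tree construction:
Combine smallest probabilities repeatedly
Resulting codes:
  A: 11 (length 2)
  B: 01 (length 2)
  C: 10 (length 2)
  D: 00 (length 2)
Average length = Σ p(s) × length(s) = 2.0000 bits


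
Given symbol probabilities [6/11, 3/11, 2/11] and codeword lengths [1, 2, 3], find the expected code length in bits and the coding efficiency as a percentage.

Average length L = Σ p_i × l_i = 1.6364 bits
Entropy H = 1.4354 bits
Efficiency η = H/L × 100% = 87.72%


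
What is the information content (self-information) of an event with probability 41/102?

Information content I(x) = -log₂(p(x))
I = -log₂(41/102) = -log₂(0.4020)
I = 1.3149 bits


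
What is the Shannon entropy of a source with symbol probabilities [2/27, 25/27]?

H(X) = -Σ p(x) log₂ p(x)
  -2/27 × log₂(2/27) = 0.2781
  -25/27 × log₂(25/27) = 0.1028
H(X) = 0.3809 bits


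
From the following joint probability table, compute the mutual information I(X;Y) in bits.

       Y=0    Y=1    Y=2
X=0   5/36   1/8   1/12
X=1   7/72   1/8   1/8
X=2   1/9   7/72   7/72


H(X) = 1.5824, H(Y) = 1.5824, H(X,Y) = 3.1523
I(X;Y) = H(X) + H(Y) - H(X,Y) = 0.0126 bits


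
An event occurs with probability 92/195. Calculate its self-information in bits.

Information content I(x) = -log₂(p(x))
I = -log₂(92/195) = -log₂(0.4718)
I = 1.0838 bits


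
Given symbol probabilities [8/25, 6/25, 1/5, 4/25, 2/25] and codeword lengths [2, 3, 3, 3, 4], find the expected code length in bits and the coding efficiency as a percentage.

Average length L = Σ p_i × l_i = 2.7600 bits
Entropy H = 2.1991 bits
Efficiency η = H/L × 100% = 79.68%


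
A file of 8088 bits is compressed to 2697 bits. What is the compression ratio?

Compression ratio = Original / Compressed
= 8088 / 2697 = 3.00:1


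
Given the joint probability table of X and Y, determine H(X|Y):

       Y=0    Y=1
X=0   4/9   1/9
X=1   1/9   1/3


H(X|Y) = Σ_y p(y) H(X|Y=y)
  p(Y=0) = 5/9, H(X|Y=0) = 0.7219
  p(Y=1) = 4/9, H(X|Y=1) = 0.8113
H(X|Y) = 0.5556×0.7219 + 0.4444×0.8113 = 0.7616 bits


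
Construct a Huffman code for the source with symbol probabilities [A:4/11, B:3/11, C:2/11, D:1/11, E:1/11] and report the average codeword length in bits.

Huffman tree construction:
Combine smallest probabilities repeatedly
Resulting codes:
  A: 11 (length 2)
  B: 10 (length 2)
  C: 00 (length 2)
  D: 010 (length 3)
  E: 011 (length 3)
Average length = Σ p(s) × length(s) = 2.1818 bits


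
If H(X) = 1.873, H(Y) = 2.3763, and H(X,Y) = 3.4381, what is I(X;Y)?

I(X;Y) = H(X) + H(Y) - H(X,Y)
I(X;Y) = 1.873 + 2.3763 - 3.4381 = 0.8112 bits


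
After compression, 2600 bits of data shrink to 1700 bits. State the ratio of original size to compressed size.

Compression ratio = Original / Compressed
= 2600 / 1700 = 1.53:1


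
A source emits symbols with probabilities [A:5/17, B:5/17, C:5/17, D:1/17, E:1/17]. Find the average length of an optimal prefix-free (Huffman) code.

Huffman tree construction:
Combine smallest probabilities repeatedly
Resulting codes:
  A: 01 (length 2)
  B: 10 (length 2)
  C: 11 (length 2)
  D: 000 (length 3)
  E: 001 (length 3)
Average length = Σ p(s) × length(s) = 2.1176 bits


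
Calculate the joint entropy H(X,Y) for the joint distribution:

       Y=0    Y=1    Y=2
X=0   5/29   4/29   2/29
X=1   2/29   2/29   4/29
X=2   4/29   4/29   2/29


H(X,Y) = -Σ p(x,y) log₂ p(x,y)
  p(0,0)=5/29: -0.1724 × log₂(0.1724) = 0.4373
  p(0,1)=4/29: -0.1379 × log₂(0.1379) = 0.3942
  p(0,2)=2/29: -0.0690 × log₂(0.0690) = 0.2661
  p(1,0)=2/29: -0.0690 × log₂(0.0690) = 0.2661
  p(1,1)=2/29: -0.0690 × log₂(0.0690) = 0.2661
  p(1,2)=4/29: -0.1379 × log₂(0.1379) = 0.3942
  p(2,0)=4/29: -0.1379 × log₂(0.1379) = 0.3942
  p(2,1)=4/29: -0.1379 × log₂(0.1379) = 0.3942
  p(2,2)=2/29: -0.0690 × log₂(0.0690) = 0.2661
H(X,Y) = 3.0783 bits
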